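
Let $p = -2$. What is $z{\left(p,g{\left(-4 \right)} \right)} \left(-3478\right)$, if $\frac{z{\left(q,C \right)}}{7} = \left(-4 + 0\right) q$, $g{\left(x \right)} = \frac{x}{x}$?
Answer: $-194768$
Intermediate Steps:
$g{\left(x \right)} = 1$
$z{\left(q,C \right)} = - 28 q$ ($z{\left(q,C \right)} = 7 \left(-4 + 0\right) q = 7 \left(- 4 q\right) = - 28 q$)
$z{\left(p,g{\left(-4 \right)} \right)} \left(-3478\right) = \left(-28\right) \left(-2\right) \left(-3478\right) = 56 \left(-3478\right) = -194768$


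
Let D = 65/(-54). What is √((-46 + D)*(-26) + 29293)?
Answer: 4*√154509/9 ≈ 174.70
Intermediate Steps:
D = -65/54 (D = 65*(-1/54) = -65/54 ≈ -1.2037)
√((-46 + D)*(-26) + 29293) = √((-46 - 65/54)*(-26) + 29293) = √(-2549/54*(-26) + 29293) = √(33137/27 + 29293) = √(824048/27) = 4*√154509/9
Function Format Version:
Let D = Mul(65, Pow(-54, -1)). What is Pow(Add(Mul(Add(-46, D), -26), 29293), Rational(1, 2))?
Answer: Mul(Rational(4, 9), Pow(154509, Rational(1, 2))) ≈ 174.70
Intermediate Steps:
D = Rational(-65, 54) (D = Mul(65, Rational(-1, 54)) = Rational(-65, 54) ≈ -1.2037)
Pow(Add(Mul(Add(-46, D), -26), 29293), Rational(1, 2)) = Pow(Add(Mul(Add(-46, Rational(-65, 54)), -26), 29293), Rational(1, 2)) = Pow(Add(Mul(Rational(-2549, 54), -26), 29293), Rational(1, 2)) = Pow(Add(Rational(33137, 27), 29293), Rational(1, 2)) = Pow(Rational(824048, 27), Rational(1, 2)) = Mul(Rational(4, 9), Pow(154509, Rational(1, 2)))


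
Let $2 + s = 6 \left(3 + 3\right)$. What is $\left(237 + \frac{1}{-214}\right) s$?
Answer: $\frac{862189}{107} \approx 8057.8$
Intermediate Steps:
$s = 34$ ($s = -2 + 6 \left(3 + 3\right) = -2 + 6 \cdot 6 = -2 + 36 = 34$)
$\left(237 + \frac{1}{-214}\right) s = \left(237 + \frac{1}{-214}\right) 34 = \left(237 - \frac{1}{214}\right) 34 = \frac{50717}{214} \cdot 34 = \frac{862189}{107}$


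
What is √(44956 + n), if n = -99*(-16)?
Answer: 2*√11635 ≈ 215.73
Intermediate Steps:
n = 1584
√(44956 + n) = √(44956 + 1584) = √46540 = 2*√11635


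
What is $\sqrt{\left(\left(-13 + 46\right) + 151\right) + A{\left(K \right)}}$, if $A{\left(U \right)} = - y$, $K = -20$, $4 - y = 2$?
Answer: $\sqrt{182} \approx 13.491$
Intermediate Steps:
$y = 2$ ($y = 4 - 2 = 2$)
$A{\left(U \right)} = -2$ ($A{\left(U \right)} = \left(-1\right) 2 = -2$)
$\sqrt{\left(\left(-13 + 46\right) + 151\right) + A{\left(K \right)}} = \sqrt{\left(\left(-13 + 46\right) + 151\right) - 2} = \sqrt{\left(33 + 151\right) - 2} = \sqrt{184 - 2} = \sqrt{182}$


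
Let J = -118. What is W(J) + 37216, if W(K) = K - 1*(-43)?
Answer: 37141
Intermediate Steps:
W(K) = 43 + K (W(K) = K + 43 = 43 + K)
W(J) + 37216 = (43 - 118) + 37216 = -75 + 37216 = 37141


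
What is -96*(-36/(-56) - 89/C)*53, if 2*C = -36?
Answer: -596992/21 ≈ -28428.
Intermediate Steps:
C = -18 (C = (1/2)*(-36) = -18)
-96*(-36/(-56) - 89/C)*53 = -96*(-36/(-56) - 89/(-18))*53 = -96*(-36*(-1/56) - 89*(-1/18))*53 = -96*(9/14 + 89/18)*53 = -96*352/63*53 = -11264/21*53 = -596992/21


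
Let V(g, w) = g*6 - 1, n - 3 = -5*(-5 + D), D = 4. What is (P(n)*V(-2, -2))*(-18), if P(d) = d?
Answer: 1872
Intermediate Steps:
n = 8 (n = 3 - 5*(-5 + 4) = 3 - 5*(-1) = 3 + 5 = 8)
V(g, w) = -1 + 6*g (V(g, w) = 6*g - 1 = -1 + 6*g)
(P(n)*V(-2, -2))*(-18) = (8*(-1 + 6*(-2)))*(-18) = (8*(-1 - 12))*(-18) = (8*(-13))*(-18) = -104*(-18) = 1872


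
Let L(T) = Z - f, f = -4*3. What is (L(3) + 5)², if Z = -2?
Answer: 225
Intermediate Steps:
f = -12
L(T) = 10 (L(T) = -2 - 1*(-12) = -2 + 12 = 10)
(L(3) + 5)² = (10 + 5)² = 15² = 225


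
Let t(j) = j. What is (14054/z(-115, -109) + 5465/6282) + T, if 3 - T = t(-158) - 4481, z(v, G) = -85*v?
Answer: 285190912703/61406550 ≈ 4644.3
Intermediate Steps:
T = 4642 (T = 3 - (-158 - 4481) = 3 - 1*(-4639) = 3 + 4639 = 4642)
(14054/z(-115, -109) + 5465/6282) + T = (14054/((-85*(-115))) + 5465/6282) + 4642 = (14054/9775 + 5465*(1/6282)) + 4642 = (14054*(1/9775) + 5465/6282) + 4642 = (14054/9775 + 5465/6282) + 4642 = 141707603/61406550 + 4642 = 285190912703/61406550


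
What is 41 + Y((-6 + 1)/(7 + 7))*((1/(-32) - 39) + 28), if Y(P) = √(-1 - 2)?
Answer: 41 - 353*I*√3/32 ≈ 41.0 - 19.107*I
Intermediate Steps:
Y(P) = I*√3 (Y(P) = √(-3) = I*√3)
41 + Y((-6 + 1)/(7 + 7))*((1/(-32) - 39) + 28) = 41 + (I*√3)*((1/(-32) - 39) + 28) = 41 + (I*√3)*((-1/32 - 39) + 28) = 41 + (I*√3)*(-1249/32 + 28) = 41 + (I*√3)*(-353/32) = 41 - 353*I*√3/32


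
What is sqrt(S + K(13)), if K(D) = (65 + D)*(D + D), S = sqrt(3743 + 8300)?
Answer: sqrt(2028 + sqrt(12043)) ≈ 46.236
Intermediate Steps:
S = sqrt(12043) ≈ 109.74
K(D) = 2*D*(65 + D) (K(D) = (65 + D)*(2*D) = 2*D*(65 + D))
sqrt(S + K(13)) = sqrt(sqrt(12043) + 2*13*(65 + 13)) = sqrt(sqrt(12043) + 2*13*78) = sqrt(sqrt(12043) + 2028) = sqrt(2028 + sqrt(12043))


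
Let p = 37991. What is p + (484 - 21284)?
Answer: 17191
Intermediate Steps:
p + (484 - 21284) = 37991 + (484 - 21284) = 37991 - 20800 = 17191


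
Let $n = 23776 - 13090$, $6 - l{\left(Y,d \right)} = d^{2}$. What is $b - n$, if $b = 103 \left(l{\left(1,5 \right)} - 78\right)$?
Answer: $-20677$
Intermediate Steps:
$l{\left(Y,d \right)} = 6 - d^{2}$
$n = 10686$ ($n = 23776 - 13090 = 10686$)
$b = -9991$ ($b = 103 \left(\left(6 - 5^{2}\right) - 78\right) = 103 \left(\left(6 - 25\right) - 78\right) = 103 \left(-19 - 78\right) = 103 \left(-97\right) = -9991$)
$b - n = -9991 - 10686 = -20677$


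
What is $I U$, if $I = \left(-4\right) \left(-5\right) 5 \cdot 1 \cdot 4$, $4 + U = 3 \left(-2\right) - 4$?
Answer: $-5600$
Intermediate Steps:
$U = -14$ ($U = -4 + \left(3 \left(-2\right) - 4\right) = -4 - 10 = -14$)
$I = 400$ ($I = 20 \cdot 5 \cdot 4 = 20 \cdot 20 = 400$)
$I U = 400 \left(-14\right) = -5600$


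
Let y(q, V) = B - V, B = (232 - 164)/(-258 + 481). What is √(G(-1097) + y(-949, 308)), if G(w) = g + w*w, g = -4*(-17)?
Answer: √59832406365/223 ≈ 1096.9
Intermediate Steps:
g = 68
B = 68/223 ≈ 0.30493
G(w) = 68 + w² (G(w) = 68 + w*w = 68 + w²)
y(q, V) = 68/223 - V
√(G(-1097) + y(-949, 308)) = √((68 + (-1097)²) + (68/223 - 1*308)) = √((68 + 1203409) + (68/223 - 308)) = √(1203477 - 68616/223) = √(268306755/223) = √59832406365/223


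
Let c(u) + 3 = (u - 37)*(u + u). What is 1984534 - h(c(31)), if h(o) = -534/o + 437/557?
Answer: 138173025979/69625 ≈ 1.9845e+6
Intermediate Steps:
c(u) = -3 + 2*u*(-37 + u) (c(u) = -3 + (u - 37)*(u + u) = -3 + (-37 + u)*(2*u) = -3 + 2*u*(-37 + u))
h(o) = 437/557 - 534/o (h(o) = -534/o + 437*(1/557) = -534/o + 437/557 = 437/557 - 534/o)
1984534 - h(c(31)) = 1984534 - (437/557 - 534/(-3 - 74*31 + 2*31²)) = 1984534 - (437/557 - 534/(-3 - 2294 + 2*961)) = 1984534 - (437/557 - 534/(-3 - 2294 + 1922)) = 1984534 - (437/557 - 534/(-375)) = 1984534 - (437/557 - 534*(-1/375)) = 1984534 - (437/557 + 178/125) = 1984534 - 1*153771/69625 = 1984534 - 153771/69625 = 138173025979/69625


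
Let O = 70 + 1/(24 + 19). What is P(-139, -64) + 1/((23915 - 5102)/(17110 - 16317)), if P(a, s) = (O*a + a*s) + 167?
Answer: -542156561/808959 ≈ -670.19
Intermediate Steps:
O = 3011/43 (O = 70 + 1/43 = 3011/43 ≈ 70.023)
P(a, s) = 167 + 3011*a/43 + a*s (P(a, s) = (3011*a/43 + a*s) + 167 = 167 + 3011*a/43 + a*s)
P(-139, -64) + 1/((23915 - 5102)/(17110 - 16317)) = (167 + (3011/43)*(-139) - 139*(-64)) + 1/((23915 - 5102)/(17110 - 16317)) = (167 - 418529/43 + 8896) + 1/(18813/793) = -28820/43 + 1/(18813*(1/793)) = -28820/43 + 1/(18813/793) = -28820/43 + 793/18813 = -542156561/808959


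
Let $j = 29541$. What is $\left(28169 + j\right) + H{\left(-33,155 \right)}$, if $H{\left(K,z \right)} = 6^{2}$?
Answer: $57746$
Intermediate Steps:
$H{\left(K,z \right)} = 36$
$\left(28169 + j\right) + H{\left(-33,155 \right)} = \left(28169 + 29541\right) + 36 = 57710 + 36 = 57746$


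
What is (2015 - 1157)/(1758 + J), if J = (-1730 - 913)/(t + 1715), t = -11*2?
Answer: 484198/991217 ≈ 0.48849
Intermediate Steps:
t = -22
J = -2643/1693 (J = (-1730 - 913)/(-22 + 1715) = -2643/1693 ≈ -1.5611)
(2015 - 1157)/(1758 + J) = (2015 - 1157)/(1758 - 2643/1693) = 858/(2973651/1693) = 858*(1693/2973651) = 484198/991217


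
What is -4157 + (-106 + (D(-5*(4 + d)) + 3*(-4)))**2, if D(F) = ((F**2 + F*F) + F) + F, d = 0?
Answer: 408007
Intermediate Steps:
D(F) = 2*F + 2*F**2 (D(F) = ((F**2 + F**2) + F) + F = (2*F**2 + F) + F = (F + 2*F**2) + F = 2*F + 2*F**2)
-4157 + (-106 + (D(-5*(4 + d)) + 3*(-4)))**2 = -4157 + (-106 + (2*(-5*(4 + 0))*(1 - 5*(4 + 0)) + 3*(-4)))**2 = -4157 + (-106 + (2*(-5*4)*(1 - 5*4) - 12))**2 = -4157 + (-106 + (2*(-20)*(1 - 20) - 12))**2 = -4157 + (-106 + (2*(-20)*(-19) - 12))**2 = -4157 + (-106 + (760 - 12))**2 = -4157 + (-106 + 748)**2 = -4157 + 642**2 = -4157 + 412164 = 408007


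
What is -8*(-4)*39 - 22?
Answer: 1226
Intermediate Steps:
-8*(-4)*39 - 22 = 32*39 - 22 = 1248 - 22 = 1226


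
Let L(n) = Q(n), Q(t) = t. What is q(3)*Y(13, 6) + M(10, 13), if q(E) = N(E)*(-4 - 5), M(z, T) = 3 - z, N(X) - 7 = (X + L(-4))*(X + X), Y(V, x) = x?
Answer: -61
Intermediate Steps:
L(n) = n
N(X) = 7 + 2*X*(-4 + X) (N(X) = 7 + (X - 4)*(X + X) = 7 + (-4 + X)*(2*X) = 7 + 2*X*(-4 + X))
q(E) = -63 - 18*E**2 + 72*E (q(E) = (7 - 8*E + 2*E**2)*(-4 - 5) = (7 - 8*E + 2*E**2)*(-9) = -63 - 18*E**2 + 72*E)
q(3)*Y(13, 6) + M(10, 13) = (-63 - 18*3**2 + 72*3)*6 + (3 - 1*10) = (-63 - 18*9 + 216)*6 + (3 - 10) = (-63 - 162 + 216)*6 - 7 = -9*6 - 7 = -54 - 7 = -61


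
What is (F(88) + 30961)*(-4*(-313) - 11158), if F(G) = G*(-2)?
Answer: -304956210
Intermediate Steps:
F(G) = -2*G
(F(88) + 30961)*(-4*(-313) - 11158) = (-2*88 + 30961)*(-4*(-313) - 11158) = (-176 + 30961)*(1252 - 11158) = 30785*(-9906) = -304956210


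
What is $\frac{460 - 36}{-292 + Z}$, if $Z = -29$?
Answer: $- \frac{424}{321} \approx -1.3209$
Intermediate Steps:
$\frac{460 - 36}{-292 + Z} = \frac{460 - 36}{-292 - 29} = \frac{424}{-321} = 424 \left(- \frac{1}{321}\right) = - \frac{424}{321}$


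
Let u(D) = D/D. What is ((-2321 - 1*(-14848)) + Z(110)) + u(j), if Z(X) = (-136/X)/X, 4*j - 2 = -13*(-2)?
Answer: 37897166/3025 ≈ 12528.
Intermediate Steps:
j = 7 (j = ½ + (-13*(-2))/4 = ½ + (¼)*26 = ½ + 13/2 = 7)
u(D) = 1
Z(X) = -136/X²
((-2321 - 1*(-14848)) + Z(110)) + u(j) = ((-2321 - 1*(-14848)) - 136/110²) + 1 = ((-2321 + 14848) - 136*1/12100) + 1 = (12527 - 34/3025) + 1 = 37894141/3025 + 1 = 37897166/3025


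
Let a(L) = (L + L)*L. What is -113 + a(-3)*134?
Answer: 2299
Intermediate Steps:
a(L) = 2*L² (a(L) = (2*L)*L = 2*L²)
-113 + a(-3)*134 = -113 + (2*(-3)²)*134 = -113 + (2*9)*134 = -113 + 18*134 = -113 + 2412 = 2299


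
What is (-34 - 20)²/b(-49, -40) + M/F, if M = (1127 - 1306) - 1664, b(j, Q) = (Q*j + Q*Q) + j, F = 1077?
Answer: -3330241/3781347 ≈ -0.88070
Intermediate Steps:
b(j, Q) = j + Q² + Q*j (b(j, Q) = (Q*j + Q²) + j = (Q² + Q*j) + j = j + Q² + Q*j)
M = -1843 (M = -179 - 1664 = -1843)
(-34 - 20)²/b(-49, -40) + M/F = (-34 - 20)²/(-49 + (-40)² - 40*(-49)) - 1843/1077 = (-54)²/(-49 + 1600 + 1960) - 1843*1/1077 = 2916/3511 - 1843/1077 = -3330241/3781347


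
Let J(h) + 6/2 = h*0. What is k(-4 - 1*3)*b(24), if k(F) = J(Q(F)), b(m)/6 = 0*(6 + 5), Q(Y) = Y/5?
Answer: 0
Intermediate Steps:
Q(Y) = Y/5 (Q(Y) = Y*(1/5) = Y/5)
J(h) = -3 (J(h) = -3 + h*0 = -3 + 0 = -3)
b(m) = 0 (b(m) = 6*(0*(6 + 5)) = 6*(0*11) = 6*0 = 0)
k(F) = -3
k(-4 - 1*3)*b(24) = -3*0 = 0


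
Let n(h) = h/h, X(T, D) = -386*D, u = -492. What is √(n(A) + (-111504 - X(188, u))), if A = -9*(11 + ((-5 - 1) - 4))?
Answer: I*√301415 ≈ 549.01*I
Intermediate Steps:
A = -9 (A = -9*(11 + (-6 - 4)) = -9*(11 - 10) = -9*1 = -9)
n(h) = 1
√(n(A) + (-111504 - X(188, u))) = √(1 + (-111504 - (-386)*(-492))) = √(1 + (-111504 - 1*189912)) = √(1 + (-111504 - 189912)) = √(1 - 301416) = √(-301415) = I*√301415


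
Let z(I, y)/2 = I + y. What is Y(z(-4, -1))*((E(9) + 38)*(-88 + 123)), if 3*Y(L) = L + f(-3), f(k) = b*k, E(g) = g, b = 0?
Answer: -16450/3 ≈ -5483.3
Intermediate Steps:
z(I, y) = 2*I + 2*y (z(I, y) = 2*(I + y) = 2*I + 2*y)
f(k) = 0 (f(k) = 0*k = 0)
Y(L) = L/3 (Y(L) = (L + 0)/3 = L/3)
Y(z(-4, -1))*((E(9) + 38)*(-88 + 123)) = ((2*(-4) + 2*(-1))/3)*((9 + 38)*(-88 + 123)) = ((-8 - 2)/3)*(47*35) = ((1/3)*(-10))*1645 = -10/3*1645 = -16450/3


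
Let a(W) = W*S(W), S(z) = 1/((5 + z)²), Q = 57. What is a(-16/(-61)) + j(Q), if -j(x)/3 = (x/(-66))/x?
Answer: 124513/2266902 ≈ 0.054927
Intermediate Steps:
S(z) = (5 + z)⁻²
j(x) = 1/22 (j(x) = -3*x/(-66)/x = -3*x*(-1/66)/x = -3*(-x/66)/x = -3*(-1/66) = 1/22)
a(W) = W/(5 + W)²
a(-16/(-61)) + j(Q) = (-16/(-61))/(5 - 16/(-61))² + 1/22 = (-16*(-1/61))/(5 - 16*(-1/61))² + 1/22 = 16/(61*(5 + 16/61)²) + 1/22 = 16/(61*(321/61)²) + 1/22 = (16/61)*(3721/103041) + 1/22 = 976/103041 + 1/22 = 124513/2266902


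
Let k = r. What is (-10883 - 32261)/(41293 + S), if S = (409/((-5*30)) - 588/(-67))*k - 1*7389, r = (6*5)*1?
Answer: -14453240/11418637 ≈ -1.2658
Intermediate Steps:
r = 30 (r = 30*1 = 30)
k = 30
S = -2414518/335 (S = (409/((-5*30)) - 588/(-67))*30 - 1*7389 = (409/(-150) - 588*(-1/67))*30 - 7389 = (409*(-1/150) + 588/67)*30 - 7389 = (-409/150 + 588/67)*30 - 7389 = (60797/10050)*30 - 7389 = 60797/335 - 7389 = -2414518/335 ≈ -7207.5)
(-10883 - 32261)/(41293 + S) = (-10883 - 32261)/(41293 - 2414518/335) = -43144/11418637/335 = -43144*335/11418637 = -14453240/11418637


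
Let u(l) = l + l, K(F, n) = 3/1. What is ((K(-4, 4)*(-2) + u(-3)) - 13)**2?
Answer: 625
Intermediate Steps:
K(F, n) = 3 (K(F, n) = 3*1 = 3)
u(l) = 2*l
((K(-4, 4)*(-2) + u(-3)) - 13)**2 = ((3*(-2) + 2*(-3)) - 13)**2 = ((-6 - 6) - 13)**2 = (-12 - 13)**2 = (-25)**2 = 625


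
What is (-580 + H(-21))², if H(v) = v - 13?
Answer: 376996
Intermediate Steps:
H(v) = -13 + v
(-580 + H(-21))² = (-580 + (-13 - 21))² = (-580 - 34)² = (-614)² = 376996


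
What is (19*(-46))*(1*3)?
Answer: -2622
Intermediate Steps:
(19*(-46))*(1*3) = -874*3 = -2622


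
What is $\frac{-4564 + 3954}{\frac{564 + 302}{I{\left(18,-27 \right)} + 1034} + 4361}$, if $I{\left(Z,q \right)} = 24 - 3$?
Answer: $- \frac{643550}{4601721} \approx -0.13985$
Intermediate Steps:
$I{\left(Z,q \right)} = 21$
$\frac{-4564 + 3954}{\frac{564 + 302}{I{\left(18,-27 \right)} + 1034} + 4361} = \frac{-4564 + 3954}{\frac{564 + 302}{21 + 1034} + 4361} = - \frac{610}{\frac{866}{1055} + 4361} = - \frac{610}{\frac{4601721}{1055}} = \left(-610\right) \frac{1055}{4601721} = - \frac{643550}{4601721}$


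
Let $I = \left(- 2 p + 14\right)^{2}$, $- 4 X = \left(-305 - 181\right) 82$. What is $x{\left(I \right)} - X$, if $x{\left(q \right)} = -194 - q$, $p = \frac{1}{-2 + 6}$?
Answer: $- \frac{41357}{4} \approx -10339.0$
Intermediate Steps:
$p = \frac{1}{4} \approx 0.25$
$X = 9963$ ($X = - \frac{\left(-305 - 181\right) 82}{4} = - \frac{\left(-486\right) 82}{4} = \left(- \frac{1}{4}\right) \left(-39852\right) = 9963$)
$I = \frac{729}{4}$ ($I = \left(\left(-2\right) \frac{1}{4} + 14\right)^{2} = \left(- \frac{1}{2} + 14\right)^{2} = \left(\frac{27}{2}\right)^{2} = \frac{729}{4} \approx 182.25$)
$x{\left(I \right)} - X = \left(-194 - \frac{729}{4}\right) - 9963 = - \frac{1505}{4} - 9963 = - \frac{41357}{4}$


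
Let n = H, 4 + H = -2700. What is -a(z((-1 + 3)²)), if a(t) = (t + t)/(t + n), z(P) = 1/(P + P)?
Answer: 2/21631 ≈ 9.2460e-5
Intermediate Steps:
H = -2704 (H = -4 - 2700 = -2704)
n = -2704
z(P) = 1/(2*P)
a(t) = 2*t/(-2704 + t) (a(t) = (t + t)/(t - 2704) = (2*t)/(-2704 + t) = 2*t/(-2704 + t))
-a(z((-1 + 3)²)) = -2*1/(2*((-1 + 3)²))/(-2704 + 1/(2*((-1 + 3)²))) = -2*1/(2*(2²))/(-2704 + 1/(2*(2²))) = -2*(½)/4/(-2704 + (½)/4) = -2*(½)*(¼)/(-2704 + (½)*(¼)) = -2/(8*(-2704 + ⅛)) = -2/(8*(-21631/8)) = -2*(-8)/(8*21631) = -1*(-2/21631) = 2/21631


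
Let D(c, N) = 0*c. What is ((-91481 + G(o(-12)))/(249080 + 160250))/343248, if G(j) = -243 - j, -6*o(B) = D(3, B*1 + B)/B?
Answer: -22931/35125425960 ≈ -6.5283e-7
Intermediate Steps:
D(c, N) = 0
o(B) = 0 (o(B) = -0/B = -1/6*0 = 0)
((-91481 + G(o(-12)))/(249080 + 160250))/343248 = ((-91481 + (-243 - 1*0))/(249080 + 160250))/343248 = ((-91481 + (-243 + 0))/409330)*(1/343248) = ((-91481 - 243)*(1/409330))*(1/343248) = -91724*1/409330*(1/343248) = -45862/204665*1/343248 = -22931/35125425960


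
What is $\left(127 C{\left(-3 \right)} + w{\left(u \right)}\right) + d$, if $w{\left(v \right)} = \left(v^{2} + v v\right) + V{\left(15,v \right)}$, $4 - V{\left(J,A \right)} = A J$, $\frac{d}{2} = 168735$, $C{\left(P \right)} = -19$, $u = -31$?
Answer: $337448$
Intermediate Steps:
$d = 337470$ ($d = 2 \cdot 168735 = 337470$)
$V{\left(J,A \right)} = 4 - A J$
$w{\left(v \right)} = 4 - 15 v + 2 v^{2}$ ($w{\left(v \right)} = \left(v^{2} + v v\right) - \left(-4 + v 15\right) = \left(v^{2} + v^{2}\right) - \left(-4 + 15 v\right) = 2 v^{2} - \left(-4 + 15 v\right) = 4 - 15 v + 2 v^{2}$)
$\left(127 C{\left(-3 \right)} + w{\left(u \right)}\right) + d = \left(127 \left(-19\right) + \left(4 - -465 + 2 \left(-31\right)^{2}\right)\right) + 337470 = \left(-2413 + \left(4 + 465 + 2 \cdot 961\right)\right) + 337470 = \left(-2413 + \left(4 + 465 + 1922\right)\right) + 337470 = \left(-2413 + 2391\right) + 337470 = -22 + 337470 = 337448$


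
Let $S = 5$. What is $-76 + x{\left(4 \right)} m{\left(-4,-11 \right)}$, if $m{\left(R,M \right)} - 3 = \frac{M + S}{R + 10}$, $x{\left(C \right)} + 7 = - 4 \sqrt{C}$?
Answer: $-106$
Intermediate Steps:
$x{\left(C \right)} = -7 - 4 \sqrt{C}$
$m{\left(R,M \right)} = 3 + \frac{5 + M}{10 + R}$ ($m{\left(R,M \right)} = 3 + \frac{M + 5}{R + 10} = 3 + \frac{5 + M}{10 + R}$)
$-76 + x{\left(4 \right)} m{\left(-4,-11 \right)} = -76 + \left(-7 - 4 \sqrt{4}\right) \frac{35 - 11 + 3 \left(-4\right)}{10 - 4} = -76 + \left(-7 - 8\right) \frac{35 - 11 - 12}{6} = -76 + \left(-7 - 8\right) \frac{1}{6} \cdot 12 = -76 - 30 = -106$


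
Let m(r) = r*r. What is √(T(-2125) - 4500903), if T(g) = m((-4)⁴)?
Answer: I*√4435367 ≈ 2106.0*I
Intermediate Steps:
m(r) = r²
T(g) = 65536 (T(g) = ((-4)⁴)² = 256² = 65536)
√(T(-2125) - 4500903) = √(65536 - 4500903) = √(-4435367) = I*√4435367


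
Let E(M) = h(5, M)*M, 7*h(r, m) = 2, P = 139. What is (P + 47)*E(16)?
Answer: 5952/7 ≈ 850.29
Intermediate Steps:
h(r, m) = 2/7 (h(r, m) = (1/7)*2 = 2/7)
E(M) = 2*M/7
(P + 47)*E(16) = (139 + 47)*((2/7)*16) = 186*(32/7) = 5952/7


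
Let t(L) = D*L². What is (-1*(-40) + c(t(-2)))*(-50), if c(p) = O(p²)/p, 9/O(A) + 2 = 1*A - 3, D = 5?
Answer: -316009/158 ≈ -2000.1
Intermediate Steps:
t(L) = 5*L²
O(A) = 9/(-5 + A) (O(A) = 9/(-2 + (1*A - 3)) = 9/(-2 + (A - 3)) = 9/(-2 + (-3 + A)) = 9/(-5 + A))
c(p) = 9/(p*(-5 + p²)) (c(p) = (9/(-5 + p²))/p = 9/(p*(-5 + p²)))
(-1*(-40) + c(t(-2)))*(-50) = (-1*(-40) + 9/(((5*(-2)²))*(-5 + (5*(-2)²)²)))*(-50) = (40 + 9/(((5*4))*(-5 + (5*4)²)))*(-50) = (40 + 9/(20*(-5 + 20²)))*(-50) = (40 + 9*(1/20)/(-5 + 400))*(-50) = (40 + 9*(1/20)/395)*(-50) = (40 + 9*(1/20)*(1/395))*(-50) = (40 + 9/7900)*(-50) = (316009/7900)*(-50) = -316009/158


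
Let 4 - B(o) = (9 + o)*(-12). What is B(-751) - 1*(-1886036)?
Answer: 1877136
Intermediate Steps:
B(o) = 112 + 12*o (B(o) = 4 - (9 + o)*(-12) = 4 - (-108 - 12*o) = 4 + (108 + 12*o) = 112 + 12*o)
B(-751) - 1*(-1886036) = (112 + 12*(-751)) - 1*(-1886036) = (112 - 9012) + 1886036 = -8900 + 1886036 = 1877136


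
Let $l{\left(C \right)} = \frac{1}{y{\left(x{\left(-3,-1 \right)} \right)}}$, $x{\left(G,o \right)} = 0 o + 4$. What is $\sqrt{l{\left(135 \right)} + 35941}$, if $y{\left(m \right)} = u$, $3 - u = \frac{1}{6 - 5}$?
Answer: $\frac{21 \sqrt{326}}{2} \approx 189.58$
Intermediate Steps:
$x{\left(G,o \right)} = 4$ ($x{\left(G,o \right)} = 0 + 4 = 4$)
$u = 2$ ($u = 3 - \frac{1}{6 - 5} = 3 - 1^{-1} = 3 - 1 = 2$)
$y{\left(m \right)} = 2$
$l{\left(C \right)} = \frac{1}{2}$
$\sqrt{l{\left(135 \right)} + 35941} = \sqrt{\frac{1}{2} + 35941} = \sqrt{\frac{71883}{2}} = \frac{21 \sqrt{326}}{2}$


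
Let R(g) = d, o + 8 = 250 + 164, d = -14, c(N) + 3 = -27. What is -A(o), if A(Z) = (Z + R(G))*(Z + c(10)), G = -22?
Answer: -147392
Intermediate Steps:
c(N) = -30 (c(N) = -3 - 27 = -30)
o = 406 (o = -8 + (250 + 164) = -8 + 414 = 406)
R(g) = -14
A(Z) = (-30 + Z)*(-14 + Z) (A(Z) = (Z - 14)*(Z - 30) = (-14 + Z)*(-30 + Z) = (-30 + Z)*(-14 + Z))
-A(o) = -(420 + 406**2 - 44*406) = -(420 + 164836 - 17864) = -1*147392 = -147392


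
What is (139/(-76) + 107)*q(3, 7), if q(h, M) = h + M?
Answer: 39965/38 ≈ 1051.7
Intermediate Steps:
q(h, M) = M + h
(139/(-76) + 107)*q(3, 7) = (139/(-76) + 107)*(7 + 3) = (139*(-1/76) + 107)*10 = (-139/76 + 107)*10 = (7993/76)*10 = 39965/38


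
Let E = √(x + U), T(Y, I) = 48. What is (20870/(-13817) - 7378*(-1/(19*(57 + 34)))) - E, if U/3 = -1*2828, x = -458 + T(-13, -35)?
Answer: 9408228/3412799 - I*√8894 ≈ 2.7567 - 94.308*I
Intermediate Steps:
x = -410 (x = -458 + 48 = -410)
U = -8484 (U = 3*(-1*2828) = 3*(-2828) = -8484)
E = I*√8894 (E = √(-410 - 8484) = √(-8894) = I*√8894 ≈ 94.308*I)
(20870/(-13817) - 7378*(-1/(19*(57 + 34)))) - E = (20870/(-13817) - 7378*(-1/(19*(57 + 34)))) - I*√8894 = (20870*(-1/13817) - 7378/((-19*91))) - I*√8894 = (-20870/13817 - 7378/(-1729)) - I*√8894 = (-20870/13817 - 7378*(-1/1729)) - I*√8894 = (-20870/13817 + 1054/247) - I*√8894 = 9408228/3412799 - I*√8894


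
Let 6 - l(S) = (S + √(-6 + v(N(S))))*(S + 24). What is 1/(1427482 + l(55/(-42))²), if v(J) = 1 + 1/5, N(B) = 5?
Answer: 15558480*I/(10086391896*√30 + 22190844581141*I) ≈ 7.0112e-7 + 1.7455e-9*I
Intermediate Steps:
v(J) = 6/5 (v(J) = 1 + 1*(⅕) = 1 + ⅕ = 6/5)
l(S) = 6 - (24 + S)*(S + 2*I*√30/5) (l(S) = 6 - (S + √(-6 + 6/5))*(S + 24) = 6 - (S + √(-24/5))*(24 + S) = 6 - (S + 2*I*√30/5)*(24 + S) = 6 - (24 + S)*(S + 2*I*√30/5))
1/(1427482 + l(55/(-42))²) = 1/(1427482 + (6 - (55/(-42))² - 1320/(-42) - 48*I*√30/5 - 2*I*55/(-42)*√30/5)²) = 1/(1427482 + (6 - (55*(-1/42))² - 1320*(-1)/42 - 48*I*√30/5 - 2*I*55*(-1/42)*√30/5)²) = 1/(1427482 + (6 - (-55/42)² - 24*(-55/42) - 48*I*√30/5 - ⅖*I*(-55/42)*√30)²) = 1/(1427482 + (6 - 1*3025/1764 + 220/7 - 48*I*√30/5 + 11*I*√30/21)²) = 1/(1427482 + (6 - 3025/1764 + 220/7 - 48*I*√30/5 + 11*I*√30/21)²) = 1/(1427482 + (62999/1764 - 953*I*√30/105)²)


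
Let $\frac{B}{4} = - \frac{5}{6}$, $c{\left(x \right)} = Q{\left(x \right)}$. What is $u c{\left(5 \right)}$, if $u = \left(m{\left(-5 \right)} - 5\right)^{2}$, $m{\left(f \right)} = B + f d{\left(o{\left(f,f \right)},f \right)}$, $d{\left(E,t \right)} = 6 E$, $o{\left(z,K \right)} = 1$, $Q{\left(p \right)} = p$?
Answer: $\frac{66125}{9} \approx 7347.2$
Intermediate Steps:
$c{\left(x \right)} = x$
$B = - \frac{10}{3}$ ($B = 4 \left(- \frac{5}{6}\right) = - \frac{10}{3} \approx -3.3333$)
$m{\left(f \right)} = - \frac{10}{3} + 6 f$ ($m{\left(f \right)} = - \frac{10}{3} + f 6 \cdot 1 = - \frac{10}{3} + f 6 = - \frac{10}{3} + 6 f$)
$u = \frac{13225}{9}$ ($u = \left(\left(- \frac{10}{3} + 6 \left(-5\right)\right) - 5\right)^{2} = \left(\left(- \frac{10}{3} - 30\right) - 5\right)^{2} = \left(- \frac{100}{3} - 5\right)^{2} = \left(- \frac{115}{3}\right)^{2} = \frac{13225}{9} \approx 1469.4$)
$u c{\left(5 \right)} = \frac{13225}{9} \cdot 5 = \frac{66125}{9}$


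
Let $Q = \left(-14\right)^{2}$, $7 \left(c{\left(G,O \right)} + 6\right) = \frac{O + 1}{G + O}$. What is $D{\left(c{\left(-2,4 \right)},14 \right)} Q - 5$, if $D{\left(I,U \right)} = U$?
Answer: $2739$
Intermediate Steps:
$c{\left(G,O \right)} = -6 + \frac{1 + O}{7 \left(G + O\right)}$ ($c{\left(G,O \right)} = -6 + \frac{\left(O + 1\right) \frac{1}{G + O}}{7} = -6 + \frac{\left(1 + O\right) \frac{1}{G + O}}{7} = -6 + \frac{\frac{1}{G + O} \left(1 + O\right)}{7} = -6 + \frac{1 + O}{7 \left(G + O\right)}$)
$Q = 196$
$D{\left(c{\left(-2,4 \right)},14 \right)} Q - 5 = 14 \cdot 196 - 5 = 2744 - 5 = 2739$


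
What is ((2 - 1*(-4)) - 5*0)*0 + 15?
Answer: 15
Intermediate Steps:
((2 - 1*(-4)) - 5*0)*0 + 15 = ((2 + 4) + 0)*0 + 15 = (6 + 0)*0 + 15 = 6*0 + 15 = 0 + 15 = 15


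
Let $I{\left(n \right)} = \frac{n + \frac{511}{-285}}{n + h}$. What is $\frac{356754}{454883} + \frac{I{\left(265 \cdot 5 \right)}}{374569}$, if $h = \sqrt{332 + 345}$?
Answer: $\frac{514124049989252591}{655537134569853822} - \frac{188557 \sqrt{677}}{93672249231210} \approx 0.78428$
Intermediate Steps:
$h = \sqrt{677} \approx 26.019$
$I{\left(n \right)} = \frac{- \frac{511}{285} + n}{n + \sqrt{677}}$ ($I{\left(n \right)} = \frac{n + \frac{511}{-285}}{n + \sqrt{677}} = \frac{n + 511 \left(- \frac{1}{285}\right)}{n + \sqrt{677}} = \frac{n - \frac{511}{285}}{n + \sqrt{677}} = \frac{- \frac{511}{285} + n}{n + \sqrt{677}}$)
$\frac{356754}{454883} + \frac{I{\left(265 \cdot 5 \right)}}{374569} = \frac{356754}{454883} + \frac{\frac{1}{265 \cdot 5 + \sqrt{677}} \left(- \frac{511}{285} + 265 \cdot 5\right)}{374569} = 356754 \cdot \frac{1}{454883} + \frac{- \frac{511}{285} + 1325}{1325 + \sqrt{677}} \cdot \frac{1}{374569} = \frac{356754}{454883} + \frac{1}{1325 + \sqrt{677}} \cdot \frac{377114}{285} \cdot \frac{1}{374569} = \frac{356754}{454883} + \frac{377114}{285 \left(1325 + \sqrt{677}\right)} \frac{1}{374569} = \frac{356754}{454883} + \frac{377114}{106752165 \left(1325 + \sqrt{677}\right)}$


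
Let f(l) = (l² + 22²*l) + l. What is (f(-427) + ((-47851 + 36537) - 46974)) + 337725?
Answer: 254671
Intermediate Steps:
f(l) = l² + 485*l (f(l) = (l² + 484*l) + l = l² + 485*l)
(f(-427) + ((-47851 + 36537) - 46974)) + 337725 = (-427*(485 - 427) + ((-47851 + 36537) - 46974)) + 337725 = (-427*58 + (-11314 - 46974)) + 337725 = (-24766 - 58288) + 337725 = -83054 + 337725 = 254671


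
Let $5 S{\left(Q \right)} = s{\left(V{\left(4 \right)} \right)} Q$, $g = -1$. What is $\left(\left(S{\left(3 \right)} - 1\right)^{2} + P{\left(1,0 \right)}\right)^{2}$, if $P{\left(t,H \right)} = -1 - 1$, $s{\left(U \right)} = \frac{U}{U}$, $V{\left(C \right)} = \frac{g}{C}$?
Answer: $\frac{2116}{625} \approx 3.3856$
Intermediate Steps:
$V{\left(C \right)} = - \frac{1}{C}$
$s{\left(U \right)} = 1$
$S{\left(Q \right)} = \frac{Q}{5}$ ($S{\left(Q \right)} = \frac{1 Q}{5} = \frac{Q}{5}$)
$P{\left(t,H \right)} = -2$ ($P{\left(t,H \right)} = -1 - 1 = -2$)
$\left(\left(S{\left(3 \right)} - 1\right)^{2} + P{\left(1,0 \right)}\right)^{2} = \left(\left(\frac{1}{5} \cdot 3 - 1\right)^{2} - 2\right)^{2} = \left(\left(\frac{3}{5} - 1\right)^{2} - 2\right)^{2} = \left(\left(- \frac{2}{5}\right)^{2} - 2\right)^{2} = \left(\frac{4}{25} - 2\right)^{2} = \left(- \frac{46}{25}\right)^{2} = \frac{2116}{625}$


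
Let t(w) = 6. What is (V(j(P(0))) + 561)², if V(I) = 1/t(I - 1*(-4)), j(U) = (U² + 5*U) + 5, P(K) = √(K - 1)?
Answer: 11336689/36 ≈ 3.1491e+5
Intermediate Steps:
P(K) = √(-1 + K)
j(U) = 5 + U² + 5*U
V(I) = ⅙ (V(I) = 1/6 = ⅙)
(V(j(P(0))) + 561)² = (⅙ + 561)² = (3367/6)² = 11336689/36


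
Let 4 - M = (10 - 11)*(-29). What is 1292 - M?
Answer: 1317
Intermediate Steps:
M = -25 (M = 4 - (10 - 11)*(-29) = 4 - (-1)*(-29) = 4 - 1*29 = 4 - 29 = -25)
1292 - M = 1292 - 1*(-25) = 1292 + 25 = 1317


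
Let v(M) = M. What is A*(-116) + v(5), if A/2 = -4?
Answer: 933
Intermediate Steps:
A = -8 (A = 2*(-4) = -8)
A*(-116) + v(5) = -8*(-116) + 5 = 928 + 5 = 933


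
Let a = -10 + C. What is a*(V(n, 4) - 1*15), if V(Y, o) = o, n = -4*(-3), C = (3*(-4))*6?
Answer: 902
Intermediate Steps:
C = -72 (C = -12*6 = -72)
n = 12
a = -82 (a = -10 - 72 = -82)
a*(V(n, 4) - 1*15) = -82*(4 - 1*15) = -82*(4 - 15) = -82*(-11) = 902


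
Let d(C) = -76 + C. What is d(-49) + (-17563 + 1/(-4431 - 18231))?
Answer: -400845457/22662 ≈ -17688.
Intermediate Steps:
d(-49) + (-17563 + 1/(-4431 - 18231)) = (-76 - 49) + (-17563 + 1/(-4431 - 18231)) = -125 + (-17563 + 1/(-22662)) = -125 + (-17563 - 1/22662) = -125 - 398012707/22662 = -400845457/22662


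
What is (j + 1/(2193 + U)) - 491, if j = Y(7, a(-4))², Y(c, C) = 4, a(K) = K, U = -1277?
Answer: -435099/916 ≈ -475.00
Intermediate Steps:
j = 16 (j = 4² = 16)
(j + 1/(2193 + U)) - 491 = (16 + 1/(2193 - 1277)) - 491 = (16 + 1/916) - 491 = 14657/916 - 491 = -435099/916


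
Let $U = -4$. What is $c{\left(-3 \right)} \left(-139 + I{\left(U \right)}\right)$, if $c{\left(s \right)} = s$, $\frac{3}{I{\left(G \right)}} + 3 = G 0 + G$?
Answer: $\frac{2928}{7} \approx 418.29$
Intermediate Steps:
$I{\left(G \right)} = \frac{3}{-3 + G}$ ($I{\left(G \right)} = \frac{3}{-3 + \left(G 0 + G\right)} = \frac{3}{-3 + \left(0 + G\right)} = \frac{3}{-3 + G}$)
$c{\left(-3 \right)} \left(-139 + I{\left(U \right)}\right) = - 3 \left(-139 + \frac{3}{-3 - 4}\right) = - 3 \left(-139 + \frac{3}{-7}\right) = - 3 \left(-139 + 3 \left(- \frac{1}{7}\right)\right) = - 3 \left(-139 - \frac{3}{7}\right) = \left(-3\right) \left(- \frac{976}{7}\right) = \frac{2928}{7}$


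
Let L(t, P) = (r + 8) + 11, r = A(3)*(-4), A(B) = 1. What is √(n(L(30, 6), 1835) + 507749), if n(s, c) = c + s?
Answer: √509599 ≈ 713.86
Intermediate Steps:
r = -4 (r = 1*(-4) = -4)
L(t, P) = 15 (L(t, P) = (-4 + 8) + 11 = 4 + 11 = 15)
√(n(L(30, 6), 1835) + 507749) = √((1835 + 15) + 507749) = √(1850 + 507749) = √509599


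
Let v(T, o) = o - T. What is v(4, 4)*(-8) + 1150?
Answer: 1150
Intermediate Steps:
v(4, 4)*(-8) + 1150 = (4 - 1*4)*(-8) + 1150 = (4 - 4)*(-8) + 1150 = 0*(-8) + 1150 = 0 + 1150 = 1150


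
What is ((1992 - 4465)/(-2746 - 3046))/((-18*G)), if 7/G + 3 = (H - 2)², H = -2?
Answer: -32149/729792 ≈ -0.044052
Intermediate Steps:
G = 7/13 (G = 7/(-3 + (-2 - 2)²) = 7/(-3 + (-4)²) = 7/(-3 + 16) = 7/13 ≈ 0.53846)
((1992 - 4465)/(-2746 - 3046))/((-18*G)) = ((1992 - 4465)/(-2746 - 3046))/((-18*7/13)) = (-2473/(-5792))/(-126/13) = -2473*(-1/5792)*(-13/126) = (2473/5792)*(-13/126) = -32149/729792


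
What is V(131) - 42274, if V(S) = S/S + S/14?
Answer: -591691/14 ≈ -42264.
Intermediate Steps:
V(S) = 1 + S/14 (V(S) = 1 + S*(1/14) = 1 + S/14)
V(131) - 42274 = (1 + (1/14)*131) - 42274 = (1 + 131/14) - 42274 = 145/14 - 42274 = -591691/14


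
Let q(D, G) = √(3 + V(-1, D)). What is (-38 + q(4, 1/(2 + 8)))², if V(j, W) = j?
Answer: (38 - √2)² ≈ 1338.5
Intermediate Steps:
q(D, G) = √2 (q(D, G) = √(3 - 1) = √2)
(-38 + q(4, 1/(2 + 8)))² = (-38 + √2)²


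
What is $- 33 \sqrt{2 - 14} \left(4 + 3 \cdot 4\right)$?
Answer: $- 1056 i \sqrt{3} \approx - 1829.0 i$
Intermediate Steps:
$- 33 \sqrt{2 - 14} \left(4 + 3 \cdot 4\right) = - 33 \sqrt{-12} \left(4 + 12\right) = - 33 \cdot 2 i \sqrt{3} \cdot 16 = - 66 i \sqrt{3} \cdot 16 = - 1056 i \sqrt{3}$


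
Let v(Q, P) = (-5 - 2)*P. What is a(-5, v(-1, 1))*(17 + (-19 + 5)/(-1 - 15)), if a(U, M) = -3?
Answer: -429/8 ≈ -53.625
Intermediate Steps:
v(Q, P) = -7*P
a(-5, v(-1, 1))*(17 + (-19 + 5)/(-1 - 15)) = -3*(17 + (-19 + 5)/(-1 - 15)) = -3*(17 - 14/(-16)) = -3*(17 - 14*(-1/16)) = -3*(17 + 7/8) = -3*143/8 = -429/8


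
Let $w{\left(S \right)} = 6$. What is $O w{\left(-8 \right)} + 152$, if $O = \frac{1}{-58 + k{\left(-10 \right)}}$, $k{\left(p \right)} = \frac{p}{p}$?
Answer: $\frac{2886}{19} \approx 151.89$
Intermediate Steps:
$k{\left(p \right)} = 1$
$O = - \frac{1}{57}$ ($O = \frac{1}{-58 + 1} = \frac{1}{-57} = - \frac{1}{57} \approx -0.017544$)
$O w{\left(-8 \right)} + 152 = \left(- \frac{1}{57}\right) 6 + 152 = - \frac{2}{19} + 152 = \frac{2886}{19}$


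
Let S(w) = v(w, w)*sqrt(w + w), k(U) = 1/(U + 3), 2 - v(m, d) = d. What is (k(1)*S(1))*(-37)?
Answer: -37*sqrt(2)/4 ≈ -13.081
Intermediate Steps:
v(m, d) = 2 - d
k(U) = 1/(3 + U)
S(w) = sqrt(2)*sqrt(w)*(2 - w) (S(w) = (2 - w)*sqrt(w + w) = (2 - w)*sqrt(2*w) = (2 - w)*(sqrt(2)*sqrt(w)) = sqrt(2)*sqrt(w)*(2 - w))
(k(1)*S(1))*(-37) = ((sqrt(2)*sqrt(1)*(2 - 1*1))/(3 + 1))*(-37) = ((sqrt(2)*1*(2 - 1))/4)*(-37) = ((sqrt(2)*1*1)/4)*(-37) = (sqrt(2)/4)*(-37) = -37*sqrt(2)/4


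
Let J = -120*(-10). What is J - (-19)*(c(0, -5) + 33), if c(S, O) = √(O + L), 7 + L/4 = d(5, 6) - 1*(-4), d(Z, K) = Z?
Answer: 1827 + 19*√3 ≈ 1859.9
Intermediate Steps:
L = 8 (L = -28 + 4*(5 - 1*(-4)) = -28 + 4*(5 + 4) = -28 + 4*9 = -28 + 36 = 8)
c(S, O) = √(8 + O) (c(S, O) = √(O + 8) = √(8 + O))
J = 1200
J - (-19)*(c(0, -5) + 33) = 1200 - (-19)*(√(8 - 5) + 33) = 1200 - (-19)*(√3 + 33) = 1200 - (-19)*(33 + √3) = 1200 - (-627 - 19*√3) = 1200 + (627 + 19*√3) = 1827 + 19*√3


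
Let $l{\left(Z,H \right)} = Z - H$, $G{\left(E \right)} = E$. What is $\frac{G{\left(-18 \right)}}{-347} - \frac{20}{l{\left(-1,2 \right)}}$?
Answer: $\frac{6994}{1041} \approx 6.7185$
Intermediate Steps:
$\frac{G{\left(-18 \right)}}{-347} - \frac{20}{l{\left(-1,2 \right)}} = - \frac{18}{-347} - \frac{20}{-1 - 2} = \left(-18\right) \left(- \frac{1}{347}\right) - \frac{20}{-1 - 2} = \frac{18}{347} - \frac{20}{-3} = \frac{18}{347} - - \frac{20}{3} = \frac{18}{347} + \frac{20}{3} = \frac{6994}{1041}$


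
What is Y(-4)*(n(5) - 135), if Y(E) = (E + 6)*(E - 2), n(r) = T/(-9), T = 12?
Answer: 1636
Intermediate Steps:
n(r) = -4/3 (n(r) = 12/(-9) = 12*(-1/9) = -4/3)
Y(E) = (-2 + E)*(6 + E) (Y(E) = (6 + E)*(-2 + E) = (-2 + E)*(6 + E))
Y(-4)*(n(5) - 135) = (-12 + (-4)**2 + 4*(-4))*(-4/3 - 135) = (-12 + 16 - 16)*(-409/3) = -12*(-409/3) = 1636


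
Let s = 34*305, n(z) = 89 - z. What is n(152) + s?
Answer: 10307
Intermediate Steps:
s = 10370
n(152) + s = (89 - 1*152) + 10370 = (89 - 152) + 10370 = -63 + 10370 = 10307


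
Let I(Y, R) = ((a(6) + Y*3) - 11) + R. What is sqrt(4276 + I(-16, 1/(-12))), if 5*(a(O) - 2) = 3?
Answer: sqrt(3797565)/30 ≈ 64.958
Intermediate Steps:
a(O) = 13/5 (a(O) = 2 + (1/5)*3 = 2 + 3/5 = 13/5)
I(Y, R) = -42/5 + R + 3*Y (I(Y, R) = ((13/5 + Y*3) - 11) + R = ((13/5 + 3*Y) - 11) + R = (-42/5 + 3*Y) + R = -42/5 + R + 3*Y)
sqrt(4276 + I(-16, 1/(-12))) = sqrt(4276 + (-42/5 + 1/(-12) + 3*(-16))) = sqrt(4276 + (-42/5 - 1/12 - 48)) = sqrt(4276 - 3389/60) = sqrt(253171/60) = sqrt(3797565)/30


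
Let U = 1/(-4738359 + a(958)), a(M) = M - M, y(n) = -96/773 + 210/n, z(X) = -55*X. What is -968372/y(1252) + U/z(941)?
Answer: -38304965071494256143817/1722276767026035 ≈ -2.2241e+7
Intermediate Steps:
y(n) = -96/773 + 210/n (y(n) = -96*1/773 + 210/n = -96/773 + 210/n)
a(M) = 0
U = -1/4738359 (U = 1/(-4738359 + 0) = 1/(-4738359) = -1/4738359 ≈ -2.1104e-7)
-968372/y(1252) + U/z(941) = -968372/(-96/773 + 210/1252) - 1/(4738359*((-55*941))) = -968372/(-96/773 + 210*(1/1252)) - 1/4738359/(-51755) = -968372/(-96/773 + 105/626) - 1/4738359*(-1/51755) = -968372/21069/483898 + 1/245233770045 = -968372*483898/21069 + 1/245233770045 = -468593274056/21069 + 1/245233770045 = -38304965071494256143817/1722276767026035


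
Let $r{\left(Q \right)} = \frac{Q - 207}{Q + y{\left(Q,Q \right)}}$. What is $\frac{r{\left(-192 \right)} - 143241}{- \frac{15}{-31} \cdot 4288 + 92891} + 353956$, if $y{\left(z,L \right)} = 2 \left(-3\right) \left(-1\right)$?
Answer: $\frac{297720325769}{841126} \approx 3.5395 \cdot 10^{5}$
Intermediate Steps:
$y{\left(z,L \right)} = 6$ ($y{\left(z,L \right)} = \left(-6\right) \left(-1\right) = 6$)
$r{\left(Q \right)} = \frac{-207 + Q}{6 + Q}$ ($r{\left(Q \right)} = \frac{Q - 207}{Q + 6} = \frac{-207 + Q}{6 + Q}$)
$\frac{r{\left(-192 \right)} - 143241}{- \frac{15}{-31} \cdot 4288 + 92891} + 353956 = \frac{\frac{-207 - 192}{6 - 192} - 143241}{- \frac{15}{-31} \cdot 4288 + 92891} + 353956 = \frac{\frac{1}{-186} \left(-399\right) - 143241}{\left(-15\right) \left(- \frac{1}{31}\right) 4288 + 92891} + 353956 = \frac{\left(- \frac{1}{186}\right) \left(-399\right) - 143241}{\frac{15}{31} \cdot 4288 + 92891} + 353956 = \frac{\frac{133}{62} - 143241}{\frac{64320}{31} + 92891} + 353956 = - \frac{8880809}{62 \cdot \frac{2943941}{31}} + 353956 = \left(- \frac{8880809}{62}\right) \frac{31}{2943941} + 353956 = - \frac{1268687}{841126} + 353956 = \frac{297720325769}{841126}$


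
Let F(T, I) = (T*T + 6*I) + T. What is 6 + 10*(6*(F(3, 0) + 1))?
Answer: 786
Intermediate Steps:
F(T, I) = T + T**2 + 6*I (F(T, I) = (T**2 + 6*I) + T = T + T**2 + 6*I)
6 + 10*(6*(F(3, 0) + 1)) = 6 + 10*(6*((3 + 3**2 + 6*0) + 1)) = 6 + 10*(6*((3 + 9 + 0) + 1)) = 6 + 10*(6*(12 + 1)) = 6 + 10*(6*13) = 6 + 10*78 = 6 + 780 = 786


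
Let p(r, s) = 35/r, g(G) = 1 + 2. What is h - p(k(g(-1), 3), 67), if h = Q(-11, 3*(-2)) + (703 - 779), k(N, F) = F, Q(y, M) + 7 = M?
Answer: -302/3 ≈ -100.67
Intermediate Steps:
g(G) = 3
Q(y, M) = -7 + M
h = -89 (h = (-7 + 3*(-2)) + (703 - 779) = (-7 - 6) - 76 = -13 - 76 = -89)
h - p(k(g(-1), 3), 67) = -89 - 35/3 = -302/3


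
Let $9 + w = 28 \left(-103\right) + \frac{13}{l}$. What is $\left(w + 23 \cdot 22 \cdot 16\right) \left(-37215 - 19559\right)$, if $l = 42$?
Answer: $- \frac{6203666593}{21} \approx -2.9541 \cdot 10^{8}$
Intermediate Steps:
$w = - \frac{121493}{42}$ ($w = -9 + \left(28 \left(-103\right) + \frac{13}{42}\right) = -9 + \left(-2884 + 13 \cdot \frac{1}{42}\right) = -9 + \left(-2884 + \frac{13}{42}\right) = -9 - \frac{121115}{42} = - \frac{121493}{42} \approx -2892.7$)
$\left(w + 23 \cdot 22 \cdot 16\right) \left(-37215 - 19559\right) = \left(- \frac{121493}{42} + 23 \cdot 22 \cdot 16\right) \left(-37215 - 19559\right) = \left(- \frac{121493}{42} + 506 \cdot 16\right) \left(-56774\right) = \left(- \frac{121493}{42} + 8096\right) \left(-56774\right) = \frac{218539}{42} \left(-56774\right) = - \frac{6203666593}{21}$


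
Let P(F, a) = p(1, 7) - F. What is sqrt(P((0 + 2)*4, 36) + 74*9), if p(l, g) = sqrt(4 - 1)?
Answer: sqrt(658 + sqrt(3)) ≈ 25.685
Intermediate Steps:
p(l, g) = sqrt(3)
P(F, a) = sqrt(3) - F
sqrt(P((0 + 2)*4, 36) + 74*9) = sqrt((sqrt(3) - (0 + 2)*4) + 74*9) = sqrt((sqrt(3) - 2*4) + 666) = sqrt((sqrt(3) - 1*8) + 666) = sqrt((sqrt(3) - 8) + 666) = sqrt((-8 + sqrt(3)) + 666) = sqrt(658 + sqrt(3))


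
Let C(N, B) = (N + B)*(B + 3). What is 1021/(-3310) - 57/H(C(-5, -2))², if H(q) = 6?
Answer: -37571/19860 ≈ -1.8918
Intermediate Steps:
C(N, B) = (3 + B)*(B + N) (C(N, B) = (B + N)*(3 + B) = (3 + B)*(B + N))
1021/(-3310) - 57/H(C(-5, -2))² = 1021/(-3310) - 57/(6²) = 1021*(-1/3310) - 57/36 = -1021/3310 - 57*1/36 = -1021/3310 - 19/12 = -37571/19860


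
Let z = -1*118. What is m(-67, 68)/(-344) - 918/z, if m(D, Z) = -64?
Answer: 20209/2537 ≈ 7.9657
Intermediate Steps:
z = -118
m(-67, 68)/(-344) - 918/z = -64/(-344) - 918/(-118) = -64*(-1/344) - 918*(-1/118) = 8/43 + 459/59 = 20209/2537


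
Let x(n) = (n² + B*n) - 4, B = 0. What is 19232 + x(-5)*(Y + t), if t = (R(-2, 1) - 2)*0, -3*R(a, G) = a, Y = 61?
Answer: 20513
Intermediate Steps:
R(a, G) = -a/3
x(n) = -4 + n² (x(n) = (n² + 0*n) - 4 = (n² + 0) - 4 = n² - 4 = -4 + n²)
t = 0 (t = (-⅓*(-2) - 2)*0 = (⅔ - 2)*0 = -4/3*0 = 0)
19232 + x(-5)*(Y + t) = 19232 + (-4 + (-5)²)*(61 + 0) = 19232 + (-4 + 25)*61 = 19232 + 21*61 = 19232 + 1281 = 20513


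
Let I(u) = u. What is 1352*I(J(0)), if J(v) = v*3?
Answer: 0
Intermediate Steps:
J(v) = 3*v
1352*I(J(0)) = 1352*(3*0) = 1352*0 = 0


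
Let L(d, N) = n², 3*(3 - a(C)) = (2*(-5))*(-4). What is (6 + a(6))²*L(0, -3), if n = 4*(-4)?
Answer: 43264/9 ≈ 4807.1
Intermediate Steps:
n = -16
a(C) = -31/3 (a(C) = 3 - 2*(-5)*(-4)/3 = 3 - (-10)*(-4)/3 = 3 - ⅓*40 = 3 - 40/3 = -31/3)
L(d, N) = 256 (L(d, N) = (-16)² = 256)
(6 + a(6))²*L(0, -3) = (6 - 31/3)²*256 = (-13/3)²*256 = (169/9)*256 = 43264/9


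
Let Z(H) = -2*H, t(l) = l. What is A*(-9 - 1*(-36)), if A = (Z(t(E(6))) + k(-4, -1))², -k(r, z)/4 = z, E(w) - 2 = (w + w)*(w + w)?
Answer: 2239488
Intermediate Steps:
E(w) = 2 + 4*w² (E(w) = 2 + (w + w)*(w + w) = 2 + (2*w)*(2*w) = 2 + 4*w²)
k(r, z) = -4*z
A = 82944 (A = (-2*(2 + 4*6²) - 4*(-1))² = (-2*(2 + 4*36) + 4)² = (-2*(2 + 144) + 4)² = (-2*146 + 4)² = (-292 + 4)² = (-288)² = 82944)
A*(-9 - 1*(-36)) = 82944*(-9 - 1*(-36)) = 82944*(-9 + 36) = 82944*27 = 2239488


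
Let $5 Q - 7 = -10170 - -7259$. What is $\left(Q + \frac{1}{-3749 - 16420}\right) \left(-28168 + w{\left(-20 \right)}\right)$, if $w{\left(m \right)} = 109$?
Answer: $\frac{547812514693}{33615} \approx 1.6297 \cdot 10^{7}$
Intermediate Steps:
$Q = - \frac{2904}{5}$ ($Q = \frac{7}{5} + \frac{-10170 - -7259}{5} = \frac{7}{5} + \frac{-10170 + 7259}{5} = \frac{7}{5} + \frac{1}{5} \left(-2911\right) = \frac{7}{5} - \frac{2911}{5} = - \frac{2904}{5} \approx -580.8$)
$\left(Q + \frac{1}{-3749 - 16420}\right) \left(-28168 + w{\left(-20 \right)}\right) = \left(- \frac{2904}{5} + \frac{1}{-3749 - 16420}\right) \left(-28168 + 109\right) = \left(- \frac{2904}{5} + \frac{1}{-20169}\right) \left(-28059\right) = \left(- \frac{2904}{5} - \frac{1}{20169}\right) \left(-28059\right) = \left(- \frac{58570781}{100845}\right) \left(-28059\right) = \frac{547812514693}{33615}$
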